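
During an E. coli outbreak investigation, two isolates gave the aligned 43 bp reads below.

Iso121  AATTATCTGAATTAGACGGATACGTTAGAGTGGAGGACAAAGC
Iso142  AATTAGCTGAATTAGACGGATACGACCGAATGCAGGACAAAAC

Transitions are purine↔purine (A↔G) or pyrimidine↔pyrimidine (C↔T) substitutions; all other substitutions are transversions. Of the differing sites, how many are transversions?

Mismatches occur at site 6 (T→G, transversion), site 25 (T→A, transversion), site 26 (T→C, transition), site 27 (A→C, transversion), site 30 (G→A, transition), site 33 (G→C, transversion), site 42 (G→A, transition).
Of the 7 differences, 3 transitions and 4 transversions, so the answer is 4.

4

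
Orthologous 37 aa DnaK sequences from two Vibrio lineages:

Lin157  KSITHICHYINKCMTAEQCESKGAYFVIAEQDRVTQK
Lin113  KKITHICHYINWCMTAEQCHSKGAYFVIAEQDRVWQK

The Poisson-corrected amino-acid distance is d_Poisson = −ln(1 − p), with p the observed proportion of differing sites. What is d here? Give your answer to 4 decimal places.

Differing sites — 2:S/K; 12:K/W; 20:E/H; 35:T/W.
p = 4/37 = 0.108108.
d = −ln(1 − 0.108108) = −ln(0.891892) = 0.1144.

0.1144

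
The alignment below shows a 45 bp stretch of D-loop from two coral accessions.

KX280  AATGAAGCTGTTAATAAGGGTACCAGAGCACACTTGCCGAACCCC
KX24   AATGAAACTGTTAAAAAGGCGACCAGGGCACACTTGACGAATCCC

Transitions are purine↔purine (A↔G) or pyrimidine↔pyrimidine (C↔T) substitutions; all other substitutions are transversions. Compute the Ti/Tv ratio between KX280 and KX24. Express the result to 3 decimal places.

0.750

Mismatches occur at site 7 (G/A, transition), site 15 (T/A, transversion), site 20 (G/C, transversion), site 21 (T/G, transversion), site 27 (A/G, transition), site 37 (C/A, transversion), site 42 (C/T, transition).
Of the 7 differences, 3 transitions and 4 transversions, so Ti/Tv = 3/4 = 0.750.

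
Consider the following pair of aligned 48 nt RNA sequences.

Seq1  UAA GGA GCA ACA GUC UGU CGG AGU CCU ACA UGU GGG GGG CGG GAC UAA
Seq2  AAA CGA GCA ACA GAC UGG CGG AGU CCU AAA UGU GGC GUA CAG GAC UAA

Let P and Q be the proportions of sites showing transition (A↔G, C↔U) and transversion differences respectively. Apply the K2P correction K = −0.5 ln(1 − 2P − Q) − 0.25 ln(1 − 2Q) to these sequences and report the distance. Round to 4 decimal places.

Mismatches occur at site 1 (U/A, transversion), site 4 (G/C, transversion), site 14 (U/A, transversion), site 18 (U/G, transversion), site 29 (C/A, transversion), site 36 (G/C, transversion), site 38 (G/U, transversion), site 39 (G/A, transition), site 41 (G/A, transition).
Of the 9 differences, 2 transitions and 7 transversions over 48 sites: P = 2/48 = 0.041667, Q = 7/48 = 0.145833.
d = −0.5·ln(0.770833) − 0.25·ln(0.708334) = −0.5·(-0.260284) − 0.25·(-0.344840) = 0.2164.

0.2164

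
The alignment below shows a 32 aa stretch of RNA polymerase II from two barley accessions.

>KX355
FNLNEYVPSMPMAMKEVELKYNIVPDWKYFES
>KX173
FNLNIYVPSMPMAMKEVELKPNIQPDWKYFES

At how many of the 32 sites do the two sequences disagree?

Mismatches occur at site 5 (E/I), site 21 (Y/P), site 24 (V/Q).
That gives 3 mismatches out of 32 aligned sites, so the Hamming distance is 3.

3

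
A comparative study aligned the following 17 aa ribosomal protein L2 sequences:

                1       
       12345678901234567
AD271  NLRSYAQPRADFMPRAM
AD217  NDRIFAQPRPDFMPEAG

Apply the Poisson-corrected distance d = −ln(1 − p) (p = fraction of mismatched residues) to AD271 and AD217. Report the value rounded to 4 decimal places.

0.4353

Differing sites — 2:L/D; 4:S/I; 5:Y/F; 10:A/P; 15:R/E; 17:M/G.
p = 6/17 = 0.352941.
d = −ln(1 − 0.352941) = −ln(0.647059) = 0.4353.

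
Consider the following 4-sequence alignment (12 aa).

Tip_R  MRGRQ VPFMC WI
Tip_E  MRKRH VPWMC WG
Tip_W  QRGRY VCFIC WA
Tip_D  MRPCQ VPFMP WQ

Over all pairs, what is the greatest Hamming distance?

Pairwise Hamming distances:
  Tip_R vs Tip_E: 4
  Tip_R vs Tip_W: 5
  Tip_R vs Tip_D: 4
  Tip_E vs Tip_W: 7
  Tip_E vs Tip_D: 6
  Tip_W vs Tip_D: 8
The largest is 8, between Tip_W and Tip_D.

8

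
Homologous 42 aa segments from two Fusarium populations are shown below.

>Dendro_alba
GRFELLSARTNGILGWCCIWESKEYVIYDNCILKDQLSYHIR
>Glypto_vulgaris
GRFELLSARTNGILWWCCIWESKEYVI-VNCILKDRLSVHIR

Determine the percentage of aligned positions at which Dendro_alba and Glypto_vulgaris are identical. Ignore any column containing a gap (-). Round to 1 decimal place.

90.2%

Excluding the 1 gap column leaves 41 comparable sites.
Mismatches occur at site 15 (G/W), site 29 (D/V), site 36 (Q/R), site 39 (Y/V).
37 of the 41 comparable sites match, so the percent identity is 37/41 × 100 = 90.2%.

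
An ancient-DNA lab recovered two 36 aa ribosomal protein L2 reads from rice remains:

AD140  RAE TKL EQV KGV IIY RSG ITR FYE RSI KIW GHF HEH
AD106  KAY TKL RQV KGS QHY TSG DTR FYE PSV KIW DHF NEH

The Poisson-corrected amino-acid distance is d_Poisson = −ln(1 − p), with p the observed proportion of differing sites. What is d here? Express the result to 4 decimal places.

Mismatches occur at site 1 (R→K), site 3 (E→Y), site 7 (E→R), site 12 (V→S), site 13 (I→Q), site 14 (I→H), site 16 (R→T), site 19 (I→D), site 25 (R→P), site 27 (I→V), site 31 (G→D), site 34 (H→N).
p = 12/36 = 0.333333.
d = −ln(1 − 0.333333) = −ln(0.666667) = 0.4055.

0.4055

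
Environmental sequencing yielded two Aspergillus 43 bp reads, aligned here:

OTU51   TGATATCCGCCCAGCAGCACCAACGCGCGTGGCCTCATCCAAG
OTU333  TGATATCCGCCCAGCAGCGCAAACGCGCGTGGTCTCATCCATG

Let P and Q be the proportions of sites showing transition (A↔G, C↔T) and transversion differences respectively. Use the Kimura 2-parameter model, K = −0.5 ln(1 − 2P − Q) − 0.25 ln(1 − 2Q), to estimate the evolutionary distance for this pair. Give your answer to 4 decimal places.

0.0996

Mismatches occur at site 19 (A↔G, transition), site 21 (C↔A, transversion), site 33 (C↔T, transition), site 42 (A↔T, transversion).
Of the 4 differences, 2 transitions and 2 transversions over 43 sites: P = 2/43 = 0.046512, Q = 2/43 = 0.046512.
d = −0.5·ln(0.860464) − 0.25·ln(0.906976) = −0.5·(-0.150284) − 0.25·(-0.097639) = 0.0996.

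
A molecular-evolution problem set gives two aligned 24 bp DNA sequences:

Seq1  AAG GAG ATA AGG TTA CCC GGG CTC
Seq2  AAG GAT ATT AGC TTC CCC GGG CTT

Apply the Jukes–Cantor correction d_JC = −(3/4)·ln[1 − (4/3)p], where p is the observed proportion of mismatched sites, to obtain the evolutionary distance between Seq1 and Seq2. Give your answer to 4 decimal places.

The sequences differ at positions 6 (G/T), 9 (A/T), 12 (G/C), 15 (A/C), 24 (C/T).
p = 5/24 = 0.208333.
d = −0.75 · ln(1 − (4/3)·0.208333) = −0.75 · ln(0.722223) = −0.75 · (-0.325421) = 0.2441.

0.2441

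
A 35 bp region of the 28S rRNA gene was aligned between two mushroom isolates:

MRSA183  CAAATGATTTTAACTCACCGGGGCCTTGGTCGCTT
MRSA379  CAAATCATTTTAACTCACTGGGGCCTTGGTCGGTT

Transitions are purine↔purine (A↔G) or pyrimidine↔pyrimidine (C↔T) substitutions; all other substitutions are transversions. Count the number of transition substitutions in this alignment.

Differing sites — 6:G/C (Tv); 19:C/T (Ti); 33:C/G (Tv).
Of the 3 differences, 1 transition and 2 transversions, so the answer is 1.

1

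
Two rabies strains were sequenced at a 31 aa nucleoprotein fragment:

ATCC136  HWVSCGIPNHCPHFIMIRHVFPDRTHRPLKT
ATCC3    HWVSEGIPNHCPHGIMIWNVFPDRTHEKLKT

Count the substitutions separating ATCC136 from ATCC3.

6

The sequences differ at positions 5 (C/E), 14 (F/G), 18 (R/W), 19 (H/N), 27 (R/E), 28 (P/K).
That gives 6 mismatches out of 31 aligned sites, so the Hamming distance is 6.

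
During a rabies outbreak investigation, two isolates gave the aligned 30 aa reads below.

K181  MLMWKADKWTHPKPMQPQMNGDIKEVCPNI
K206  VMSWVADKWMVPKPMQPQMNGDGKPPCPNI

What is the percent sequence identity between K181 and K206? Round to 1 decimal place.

70.0%

The sequences differ at positions 1 (M/V), 2 (L/M), 3 (M/S), 5 (K/V), 10 (T/M), 11 (H/V), 23 (I/G), 25 (E/P), 26 (V/P).
21 of the 30 sites match, so the percent identity is 21/30 × 100 = 70.0%.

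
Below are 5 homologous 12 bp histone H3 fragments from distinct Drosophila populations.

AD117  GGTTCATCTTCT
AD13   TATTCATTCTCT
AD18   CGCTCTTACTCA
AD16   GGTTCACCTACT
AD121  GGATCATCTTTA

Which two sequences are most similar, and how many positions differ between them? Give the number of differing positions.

Pairwise Hamming distances:
  AD117 vs AD13: 4
  AD117 vs AD18: 6
  AD117 vs AD16: 2
  AD117 vs AD121: 3
  AD13 vs AD18: 6
  AD13 vs AD16: 6
  AD13 vs AD121: 7
  AD18 vs AD16: 8
  AD18 vs AD121: 6
  AD16 vs AD121: 5
The smallest is 2, between AD117 and AD16.

2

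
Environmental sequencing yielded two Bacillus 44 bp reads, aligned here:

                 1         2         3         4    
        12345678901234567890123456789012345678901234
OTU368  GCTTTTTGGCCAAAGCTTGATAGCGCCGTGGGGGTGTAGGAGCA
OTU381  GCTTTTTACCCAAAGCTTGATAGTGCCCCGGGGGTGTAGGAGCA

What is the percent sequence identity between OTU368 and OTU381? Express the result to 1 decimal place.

88.6%

Mismatches occur at site 8 (G→A), site 9 (G→C), site 24 (C→T), site 28 (G→C), site 29 (T→C).
39 of the 44 sites match, so the percent identity is 39/44 × 100 = 88.6%.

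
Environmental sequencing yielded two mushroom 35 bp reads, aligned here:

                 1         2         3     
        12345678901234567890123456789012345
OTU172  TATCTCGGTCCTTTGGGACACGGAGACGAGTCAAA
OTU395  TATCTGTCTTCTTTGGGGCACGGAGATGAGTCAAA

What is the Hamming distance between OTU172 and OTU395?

The sequences differ at positions 6 (C/G), 7 (G/T), 8 (G/C), 10 (C/T), 18 (A/G), 27 (C/T).
That gives 6 mismatches out of 35 aligned sites, so the Hamming distance is 6.

6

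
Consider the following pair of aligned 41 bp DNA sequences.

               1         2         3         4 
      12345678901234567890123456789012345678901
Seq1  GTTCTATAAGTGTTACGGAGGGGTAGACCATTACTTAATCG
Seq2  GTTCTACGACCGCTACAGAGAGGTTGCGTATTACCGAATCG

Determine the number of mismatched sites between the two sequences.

Differing sites — 7:T/C; 8:A/G; 10:G/C; 11:T/C; 13:T/C; 17:G/A; 21:G/A; 25:A/T; 27:A/C; 28:C/G; 29:C/T; 35:T/C; 36:T/G.
That gives 13 mismatches out of 41 aligned sites, so the Hamming distance is 13.

13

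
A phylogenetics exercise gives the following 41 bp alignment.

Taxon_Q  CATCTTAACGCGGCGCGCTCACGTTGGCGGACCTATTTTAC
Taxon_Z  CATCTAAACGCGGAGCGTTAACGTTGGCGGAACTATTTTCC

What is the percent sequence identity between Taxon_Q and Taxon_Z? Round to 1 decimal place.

The sequences differ at positions 6 (T/A), 14 (C/A), 18 (C/T), 20 (C/A), 32 (C/A), 40 (A/C).
35 of the 41 sites match, so the percent identity is 35/41 × 100 = 85.4%.

85.4%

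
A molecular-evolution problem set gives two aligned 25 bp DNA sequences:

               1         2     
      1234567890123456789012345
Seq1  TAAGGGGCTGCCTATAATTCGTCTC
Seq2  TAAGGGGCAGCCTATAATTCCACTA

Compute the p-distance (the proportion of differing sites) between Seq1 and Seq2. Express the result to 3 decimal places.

0.160

Mismatches occur at site 9 (T/A), site 21 (G/C), site 22 (T/A), site 25 (C/A).
There are 4 differences over 25 sites, so p = 4/25 = 0.160.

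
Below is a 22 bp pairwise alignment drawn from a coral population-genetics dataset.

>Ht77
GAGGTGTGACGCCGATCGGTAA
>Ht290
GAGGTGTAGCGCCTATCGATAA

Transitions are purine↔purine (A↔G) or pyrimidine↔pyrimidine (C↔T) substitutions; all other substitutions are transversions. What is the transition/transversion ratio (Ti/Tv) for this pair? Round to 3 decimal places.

3.000

Mismatches occur at site 8 (G↔A, transition), site 9 (A↔G, transition), site 14 (G↔T, transversion), site 19 (G↔A, transition).
Of the 4 differences, 3 transitions and 1 transversion, so Ti/Tv = 3/1 = 3.000.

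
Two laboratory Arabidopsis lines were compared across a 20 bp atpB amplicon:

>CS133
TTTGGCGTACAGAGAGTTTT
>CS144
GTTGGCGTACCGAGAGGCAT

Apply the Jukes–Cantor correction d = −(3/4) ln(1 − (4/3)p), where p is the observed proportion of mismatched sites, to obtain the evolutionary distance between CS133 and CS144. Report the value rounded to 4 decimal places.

The sequences differ at positions 1 (T/G), 11 (A/C), 17 (T/G), 18 (T/C), 19 (T/A).
p = 5/20 = 0.250000.
d = −0.75 · ln(1 − (4/3)·0.250000) = −0.75 · ln(0.666667) = −0.75 · (-0.405465) = 0.3041.

0.3041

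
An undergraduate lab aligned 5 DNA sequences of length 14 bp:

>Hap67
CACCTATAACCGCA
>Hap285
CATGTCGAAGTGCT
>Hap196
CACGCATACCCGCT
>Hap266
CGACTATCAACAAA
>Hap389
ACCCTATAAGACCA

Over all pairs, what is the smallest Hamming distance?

4

Pairwise Hamming distances:
  Hap67 vs Hap285: 7
  Hap67 vs Hap196: 4
  Hap67 vs Hap266: 6
  Hap67 vs Hap389: 5
  Hap285 vs Hap196: 7
  Hap285 vs Hap266: 11
  Hap285 vs Hap389: 9
  Hap196 vs Hap266: 10
  Hap196 vs Hap389: 9
  Hap266 vs Hap389: 8
The smallest is 4, between Hap67 and Hap196.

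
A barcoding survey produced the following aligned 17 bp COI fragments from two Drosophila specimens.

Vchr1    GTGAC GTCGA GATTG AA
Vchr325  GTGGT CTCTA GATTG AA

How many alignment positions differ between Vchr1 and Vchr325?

4

The sequences differ at positions 4 (A/G), 5 (C/T), 6 (G/C), 9 (G/T).
That gives 4 mismatches out of 17 aligned sites, so the Hamming distance is 4.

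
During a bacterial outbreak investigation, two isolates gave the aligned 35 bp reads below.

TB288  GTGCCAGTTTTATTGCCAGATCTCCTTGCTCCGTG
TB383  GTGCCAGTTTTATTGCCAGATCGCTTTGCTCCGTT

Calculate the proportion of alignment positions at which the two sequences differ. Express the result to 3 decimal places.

The sequences differ at positions 23 (T/G), 25 (C/T), 35 (G/T).
There are 3 differences over 35 sites, so p = 3/35 = 0.086.

0.086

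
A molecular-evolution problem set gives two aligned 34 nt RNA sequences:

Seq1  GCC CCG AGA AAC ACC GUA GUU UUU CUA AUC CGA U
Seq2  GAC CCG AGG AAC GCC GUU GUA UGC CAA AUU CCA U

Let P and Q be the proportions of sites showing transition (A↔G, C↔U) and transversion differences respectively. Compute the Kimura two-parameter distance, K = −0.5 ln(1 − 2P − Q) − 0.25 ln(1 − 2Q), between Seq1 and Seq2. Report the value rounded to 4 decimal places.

0.3741

The sequences differ at positions 2 (C/A, transversion), 9 (A/G, transition), 13 (A/G, transition), 18 (A/U, transversion), 21 (U/A, transversion), 23 (U/G, transversion), 24 (U/C, transition), 26 (U/A, transversion), 30 (C/U, transition), 32 (G/C, transversion).
Of the 10 differences, 4 transitions and 6 transversions over 34 sites: P = 4/34 = 0.117647, Q = 6/34 = 0.176471.
d = −0.5·ln(0.588235) − 0.25·ln(0.647058) = −0.5·(-0.530629) − 0.25·(-0.435319) = 0.3741.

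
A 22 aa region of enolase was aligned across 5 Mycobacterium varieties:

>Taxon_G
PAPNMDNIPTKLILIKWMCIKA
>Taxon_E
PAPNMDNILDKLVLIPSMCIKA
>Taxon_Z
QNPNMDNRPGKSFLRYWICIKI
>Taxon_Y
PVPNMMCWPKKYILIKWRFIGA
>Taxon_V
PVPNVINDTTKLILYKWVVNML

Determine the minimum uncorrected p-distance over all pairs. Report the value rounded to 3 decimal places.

Pairwise Hamming distances:
  Taxon_G vs Taxon_E: 5
  Taxon_G vs Taxon_Z: 10
  Taxon_G vs Taxon_Y: 9
  Taxon_G vs Taxon_V: 11
  Taxon_E vs Taxon_Z: 12
  Taxon_E vs Taxon_Y: 13
  Taxon_E vs Taxon_V: 15
  Taxon_Z vs Taxon_Y: 14
  Taxon_Z vs Taxon_V: 16
  Taxon_Y vs Taxon_V: 13
The smallest is 5 mismatches, between Taxon_G and Taxon_E; p = 5/22 = 0.227.

0.227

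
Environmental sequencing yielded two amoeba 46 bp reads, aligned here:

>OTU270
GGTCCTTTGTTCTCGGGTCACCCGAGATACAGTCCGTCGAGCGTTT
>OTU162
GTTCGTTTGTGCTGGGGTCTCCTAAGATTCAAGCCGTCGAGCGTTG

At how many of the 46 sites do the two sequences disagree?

11

Mismatches occur at site 2 (G↔T), site 5 (C↔G), site 11 (T↔G), site 14 (C↔G), site 20 (A↔T), site 23 (C↔T), site 24 (G↔A), site 29 (A↔T), site 32 (G↔A), site 33 (T↔G), site 46 (T↔G).
That gives 11 mismatches out of 46 aligned sites, so the Hamming distance is 11.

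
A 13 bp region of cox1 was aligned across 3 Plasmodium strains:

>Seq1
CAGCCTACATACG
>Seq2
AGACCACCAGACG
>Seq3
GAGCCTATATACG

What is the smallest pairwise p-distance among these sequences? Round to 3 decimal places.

Pairwise Hamming distances:
  Seq1 vs Seq2: 6
  Seq1 vs Seq3: 2
  Seq2 vs Seq3: 7
The smallest is 2 mismatches, between Seq1 and Seq3; p = 2/13 = 0.154.

0.154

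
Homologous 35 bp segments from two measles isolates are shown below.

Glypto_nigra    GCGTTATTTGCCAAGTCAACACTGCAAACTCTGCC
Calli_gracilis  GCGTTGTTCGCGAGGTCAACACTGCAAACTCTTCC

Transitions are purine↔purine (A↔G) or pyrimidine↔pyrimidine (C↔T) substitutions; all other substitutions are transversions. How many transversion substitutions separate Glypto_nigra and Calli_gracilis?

2

Mismatches occur at site 6 (A/G, transition), site 9 (T/C, transition), site 12 (C/G, transversion), site 14 (A/G, transition), site 33 (G/T, transversion).
Of the 5 differences, 3 transitions and 2 transversions, so the answer is 2.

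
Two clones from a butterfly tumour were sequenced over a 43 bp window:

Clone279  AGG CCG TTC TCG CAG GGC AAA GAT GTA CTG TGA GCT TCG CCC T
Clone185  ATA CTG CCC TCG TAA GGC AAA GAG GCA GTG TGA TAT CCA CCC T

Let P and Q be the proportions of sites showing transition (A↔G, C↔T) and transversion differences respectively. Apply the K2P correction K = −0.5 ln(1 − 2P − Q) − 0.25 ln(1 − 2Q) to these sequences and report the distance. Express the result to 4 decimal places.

The sequences differ at positions 2 (G/T, transversion), 3 (G/A, transition), 5 (C/T, transition), 7 (T/C, transition), 8 (T/C, transition), 13 (C/T, transition), 15 (G/A, transition), 24 (T/G, transversion), 26 (T/C, transition), 28 (C/G, transversion), 34 (G/T, transversion), 35 (C/A, transversion), 37 (T/C, transition), 39 (G/A, transition).
Of the 14 differences, 9 transitions and 5 transversions over 43 sites: P = 9/43 = 0.209302, Q = 5/43 = 0.116279.
d = −0.5·ln(0.465117) − 0.25·ln(0.767442) = −0.5·(-0.765466) − 0.25·(-0.264692) = 0.4489.

0.4489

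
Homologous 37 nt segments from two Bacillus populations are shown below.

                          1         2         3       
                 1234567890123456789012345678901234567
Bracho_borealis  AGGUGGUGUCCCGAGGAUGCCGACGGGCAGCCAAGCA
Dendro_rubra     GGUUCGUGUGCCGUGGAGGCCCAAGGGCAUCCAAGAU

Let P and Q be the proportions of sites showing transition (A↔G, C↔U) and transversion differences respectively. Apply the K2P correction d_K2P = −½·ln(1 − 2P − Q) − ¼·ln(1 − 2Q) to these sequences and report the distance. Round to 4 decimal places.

0.3904

Mismatches occur at site 1 (A/G, transition), site 3 (G/U, transversion), site 5 (G/C, transversion), site 10 (C/G, transversion), site 14 (A/U, transversion), site 18 (U/G, transversion), site 22 (G/C, transversion), site 24 (C/A, transversion), site 30 (G/U, transversion), site 36 (C/A, transversion), site 37 (A/U, transversion).
Of the 11 differences, 1 transition and 10 transversions over 37 sites: P = 1/37 = 0.027027, Q = 10/37 = 0.270270.
d = −0.5·ln(0.675676) − 0.25·ln(0.459460) = −0.5·(-0.392042) − 0.25·(-0.777703) = 0.3904.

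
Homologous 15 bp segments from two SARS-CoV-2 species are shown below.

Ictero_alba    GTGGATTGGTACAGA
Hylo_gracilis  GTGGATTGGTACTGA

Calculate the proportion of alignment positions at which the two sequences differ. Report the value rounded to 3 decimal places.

0.067

A single mismatch occurs at site 13 (A→T).
There are 1 differences over 15 sites, so p = 1/15 = 0.067.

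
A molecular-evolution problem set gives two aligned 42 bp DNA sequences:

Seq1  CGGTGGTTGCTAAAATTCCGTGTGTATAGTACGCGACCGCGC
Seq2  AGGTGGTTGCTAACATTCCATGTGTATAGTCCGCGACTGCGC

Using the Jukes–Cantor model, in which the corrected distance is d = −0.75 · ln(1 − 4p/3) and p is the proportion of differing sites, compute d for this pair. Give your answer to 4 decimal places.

0.1296

The sequences differ at positions 1 (C/A), 14 (A/C), 20 (G/A), 31 (A/C), 38 (C/T).
p = 5/42 = 0.119048.
d = −0.75 · ln(1 − (4/3)·0.119048) = −0.75 · ln(0.841269) = −0.75 · (-0.172844) = 0.1296.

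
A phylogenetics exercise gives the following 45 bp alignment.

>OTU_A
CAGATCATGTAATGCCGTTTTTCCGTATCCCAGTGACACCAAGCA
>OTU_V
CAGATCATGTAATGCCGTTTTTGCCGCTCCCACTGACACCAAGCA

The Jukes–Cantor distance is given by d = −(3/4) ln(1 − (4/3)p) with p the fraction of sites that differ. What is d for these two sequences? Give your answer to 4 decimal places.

0.1203

Differing sites — 23:C/G; 25:G/C; 26:T/G; 27:A/C; 33:G/C.
p = 5/45 = 0.111111.
d = −0.75 · ln(1 − (4/3)·0.111111) = −0.75 · ln(0.851852) = −0.75 · (-0.160342) = 0.1203.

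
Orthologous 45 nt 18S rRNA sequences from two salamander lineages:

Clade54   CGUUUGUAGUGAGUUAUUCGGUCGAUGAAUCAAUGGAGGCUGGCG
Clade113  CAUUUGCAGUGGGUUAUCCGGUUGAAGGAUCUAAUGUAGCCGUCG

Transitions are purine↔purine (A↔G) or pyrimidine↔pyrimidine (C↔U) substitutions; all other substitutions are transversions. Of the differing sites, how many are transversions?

Mismatches occur at site 2 (G/A, transition), site 7 (U/C, transition), site 12 (A/G, transition), site 18 (U/C, transition), site 23 (C/U, transition), site 26 (U/A, transversion), site 28 (A/G, transition), site 32 (A/U, transversion), site 34 (U/A, transversion), site 35 (G/U, transversion), site 37 (A/U, transversion), site 38 (G/A, transition), site 41 (U/C, transition), site 43 (G/U, transversion).
Of the 14 differences, 8 transitions and 6 transversions, so the answer is 6.

6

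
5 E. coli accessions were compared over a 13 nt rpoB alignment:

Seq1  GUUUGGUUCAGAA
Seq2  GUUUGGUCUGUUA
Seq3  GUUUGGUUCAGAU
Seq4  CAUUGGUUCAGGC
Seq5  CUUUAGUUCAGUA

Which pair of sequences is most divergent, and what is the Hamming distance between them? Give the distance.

Pairwise Hamming distances:
  Seq1 vs Seq2: 5
  Seq1 vs Seq3: 1
  Seq1 vs Seq4: 4
  Seq1 vs Seq5: 3
  Seq2 vs Seq3: 6
  Seq2 vs Seq4: 8
  Seq2 vs Seq5: 6
  Seq3 vs Seq4: 4
  Seq3 vs Seq5: 4
  Seq4 vs Seq5: 4
The largest is 8, between Seq2 and Seq4.

8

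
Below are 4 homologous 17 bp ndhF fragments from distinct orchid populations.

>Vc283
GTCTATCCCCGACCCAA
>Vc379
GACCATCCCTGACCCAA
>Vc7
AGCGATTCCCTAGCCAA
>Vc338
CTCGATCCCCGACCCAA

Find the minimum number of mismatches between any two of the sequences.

Pairwise Hamming distances:
  Vc283 vs Vc379: 3
  Vc283 vs Vc7: 6
  Vc283 vs Vc338: 2
  Vc379 vs Vc7: 7
  Vc379 vs Vc338: 4
  Vc7 vs Vc338: 5
The smallest is 2, between Vc283 and Vc338.

2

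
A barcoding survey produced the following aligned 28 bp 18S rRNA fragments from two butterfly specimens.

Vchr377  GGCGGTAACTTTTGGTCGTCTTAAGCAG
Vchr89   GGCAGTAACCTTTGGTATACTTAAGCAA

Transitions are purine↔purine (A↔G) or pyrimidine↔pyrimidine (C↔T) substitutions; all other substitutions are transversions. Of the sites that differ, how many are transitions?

3

Differing sites — 4:G/A (Ti); 10:T/C (Ti); 17:C/A (Tv); 18:G/T (Tv); 19:T/A (Tv); 28:G/A (Ti).
Of the 6 differences, 3 transitions and 3 transversions, so the answer is 3.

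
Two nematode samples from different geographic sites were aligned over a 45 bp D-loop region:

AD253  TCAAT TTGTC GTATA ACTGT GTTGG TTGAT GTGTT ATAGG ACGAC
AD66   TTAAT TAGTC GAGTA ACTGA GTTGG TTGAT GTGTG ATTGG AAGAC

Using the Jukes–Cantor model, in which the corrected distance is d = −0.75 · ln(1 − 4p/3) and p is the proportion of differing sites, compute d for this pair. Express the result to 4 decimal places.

0.2029

Differing sites — 2:C/T; 7:T/A; 12:T/A; 13:A/G; 20:T/A; 35:T/G; 38:A/T; 42:C/A.
p = 8/45 = 0.177778.
d = −0.75 · ln(1 − (4/3)·0.177778) = −0.75 · ln(0.762963) = −0.75 · (-0.270546) = 0.2029.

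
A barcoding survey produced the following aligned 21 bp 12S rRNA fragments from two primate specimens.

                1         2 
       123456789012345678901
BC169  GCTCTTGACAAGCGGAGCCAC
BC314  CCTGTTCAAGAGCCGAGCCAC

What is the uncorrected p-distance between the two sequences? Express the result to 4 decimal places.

Differing sites — 1:G/C; 4:C/G; 7:G/C; 9:C/A; 10:A/G; 14:G/C.
There are 6 differences over 21 sites, so p = 6/21 = 0.2857.

0.2857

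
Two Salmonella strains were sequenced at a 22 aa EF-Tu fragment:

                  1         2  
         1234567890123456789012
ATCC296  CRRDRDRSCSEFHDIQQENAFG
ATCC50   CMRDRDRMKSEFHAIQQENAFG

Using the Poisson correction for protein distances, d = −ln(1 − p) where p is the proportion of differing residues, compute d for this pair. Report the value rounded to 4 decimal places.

Mismatches occur at site 2 (R/M), site 8 (S/M), site 9 (C/K), site 14 (D/A).
p = 4/22 = 0.181818.
d = −ln(1 − 0.181818) = −ln(0.818182) = 0.2007.

0.2007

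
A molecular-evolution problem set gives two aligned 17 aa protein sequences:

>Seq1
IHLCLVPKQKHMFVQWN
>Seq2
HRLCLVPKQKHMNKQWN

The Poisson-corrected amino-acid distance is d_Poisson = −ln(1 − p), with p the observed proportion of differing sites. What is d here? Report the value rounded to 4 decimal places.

The sequences differ at positions 1 (I/H), 2 (H/R), 13 (F/N), 14 (V/K).
p = 4/17 = 0.235294.
d = −ln(1 − 0.235294) = −ln(0.764706) = 0.2683.

0.2683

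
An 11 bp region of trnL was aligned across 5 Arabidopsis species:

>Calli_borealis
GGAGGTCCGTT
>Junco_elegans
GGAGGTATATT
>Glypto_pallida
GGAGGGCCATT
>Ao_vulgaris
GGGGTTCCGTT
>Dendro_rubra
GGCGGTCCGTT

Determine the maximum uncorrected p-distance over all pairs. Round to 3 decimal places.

0.455

Pairwise Hamming distances:
  Calli_borealis vs Junco_elegans: 3
  Calli_borealis vs Glypto_pallida: 2
  Calli_borealis vs Ao_vulgaris: 2
  Calli_borealis vs Dendro_rubra: 1
  Junco_elegans vs Glypto_pallida: 3
  Junco_elegans vs Ao_vulgaris: 5
  Junco_elegans vs Dendro_rubra: 4
  Glypto_pallida vs Ao_vulgaris: 4
  Glypto_pallida vs Dendro_rubra: 3
  Ao_vulgaris vs Dendro_rubra: 2
The largest is 5 mismatches, between Junco_elegans and Ao_vulgaris; p = 5/11 = 0.455.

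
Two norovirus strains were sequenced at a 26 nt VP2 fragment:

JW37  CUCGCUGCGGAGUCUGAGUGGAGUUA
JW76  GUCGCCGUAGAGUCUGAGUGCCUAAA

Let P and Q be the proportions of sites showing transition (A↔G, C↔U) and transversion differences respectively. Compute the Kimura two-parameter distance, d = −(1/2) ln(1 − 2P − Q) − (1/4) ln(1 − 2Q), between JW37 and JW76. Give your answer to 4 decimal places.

0.4643

Mismatches occur at site 1 (C↔G, transversion), site 6 (U↔C, transition), site 8 (C↔U, transition), site 9 (G↔A, transition), site 21 (G↔C, transversion), site 22 (A↔C, transversion), site 23 (G↔U, transversion), site 24 (U↔A, transversion), site 25 (U↔A, transversion).
Of the 9 differences, 3 transitions and 6 transversions over 26 sites: P = 3/26 = 0.115385, Q = 6/26 = 0.230769.
d = −0.5·ln(0.538461) − 0.25·ln(0.538462) = −0.5·(-0.619040) − 0.25·(-0.619038) = 0.4643.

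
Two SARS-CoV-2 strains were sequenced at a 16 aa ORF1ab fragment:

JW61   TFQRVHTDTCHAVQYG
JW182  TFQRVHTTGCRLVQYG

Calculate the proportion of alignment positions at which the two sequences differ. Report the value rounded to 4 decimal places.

0.2500

The sequences differ at positions 8 (D/T), 9 (T/G), 11 (H/R), 12 (A/L).
There are 4 differences over 16 sites, so p = 4/16 = 0.2500.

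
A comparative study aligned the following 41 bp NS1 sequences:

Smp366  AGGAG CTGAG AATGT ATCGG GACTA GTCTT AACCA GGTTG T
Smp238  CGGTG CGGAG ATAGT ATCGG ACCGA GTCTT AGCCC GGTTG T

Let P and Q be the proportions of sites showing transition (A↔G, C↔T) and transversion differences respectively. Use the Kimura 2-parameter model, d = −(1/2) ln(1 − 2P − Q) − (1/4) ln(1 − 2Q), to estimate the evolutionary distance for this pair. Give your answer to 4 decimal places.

0.2968

Differing sites — 1:A/C (Tv); 4:A/T (Tv); 7:T/G (Tv); 12:A/T (Tv); 13:T/A (Tv); 21:G/A (Ti); 22:A/C (Tv); 24:T/G (Tv); 32:A/G (Ti); 35:A/C (Tv).
Of the 10 differences, 2 transitions and 8 transversions over 41 sites: P = 2/41 = 0.048780, Q = 8/41 = 0.195122.
d = −0.5·ln(0.707318) − 0.25·ln(0.609756) = −0.5·(-0.346275) − 0.25·(-0.494696) = 0.2968.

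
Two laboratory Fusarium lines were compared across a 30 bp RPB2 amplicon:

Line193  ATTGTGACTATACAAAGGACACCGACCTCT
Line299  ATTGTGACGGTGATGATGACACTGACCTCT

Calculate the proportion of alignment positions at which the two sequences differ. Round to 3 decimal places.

0.267

Mismatches occur at site 9 (T/G), site 10 (A/G), site 12 (A/G), site 13 (C/A), site 14 (A/T), site 15 (A/G), site 17 (G/T), site 23 (C/T).
There are 8 differences over 30 sites, so p = 8/30 = 0.267.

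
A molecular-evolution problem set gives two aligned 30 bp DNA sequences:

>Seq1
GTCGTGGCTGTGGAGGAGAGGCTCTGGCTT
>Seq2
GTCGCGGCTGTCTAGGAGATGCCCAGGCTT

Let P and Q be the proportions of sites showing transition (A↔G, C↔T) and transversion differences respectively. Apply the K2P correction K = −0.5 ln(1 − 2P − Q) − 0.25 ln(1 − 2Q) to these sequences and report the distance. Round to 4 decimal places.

Mismatches occur at site 5 (T→C, transition), site 12 (G→C, transversion), site 13 (G→T, transversion), site 20 (G→T, transversion), site 23 (T→C, transition), site 25 (T→A, transversion).
Of the 6 differences, 2 transitions and 4 transversions over 30 sites: P = 2/30 = 0.066667, Q = 4/30 = 0.133333.
d = −0.5·ln(0.733333) − 0.25·ln(0.733334) = −0.5·(-0.310155) − 0.25·(-0.310154) = 0.2326.

0.2326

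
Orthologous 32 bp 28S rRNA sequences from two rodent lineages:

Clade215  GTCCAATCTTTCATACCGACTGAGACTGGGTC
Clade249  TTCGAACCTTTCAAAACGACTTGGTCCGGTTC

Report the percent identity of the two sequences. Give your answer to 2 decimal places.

68.75%

Differing sites — 1:G/T; 4:C/G; 7:T/C; 14:T/A; 16:C/A; 22:G/T; 23:A/G; 25:A/T; 27:T/C; 30:G/T.
22 of the 32 sites match, so the percent identity is 22/32 × 100 = 68.75%.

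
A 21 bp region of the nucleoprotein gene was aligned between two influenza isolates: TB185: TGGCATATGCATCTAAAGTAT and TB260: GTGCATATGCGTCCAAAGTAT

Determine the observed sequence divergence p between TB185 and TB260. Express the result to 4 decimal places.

The sequences differ at positions 1 (T/G), 2 (G/T), 11 (A/G), 14 (T/C).
There are 4 differences over 21 sites, so p = 4/21 = 0.1905.

0.1905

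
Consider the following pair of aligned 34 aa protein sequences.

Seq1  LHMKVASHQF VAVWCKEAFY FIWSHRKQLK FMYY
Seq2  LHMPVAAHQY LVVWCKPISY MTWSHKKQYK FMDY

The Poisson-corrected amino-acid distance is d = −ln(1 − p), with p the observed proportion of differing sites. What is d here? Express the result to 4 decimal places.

The sequences differ at positions 4 (K/P), 7 (S/A), 10 (F/Y), 11 (V/L), 12 (A/V), 17 (E/P), 18 (A/I), 19 (F/S), 21 (F/M), 22 (I/T), 26 (R/K), 29 (L/Y), 33 (Y/D).
p = 13/34 = 0.382353.
d = −ln(1 − 0.382353) = −ln(0.617647) = 0.4818.

0.4818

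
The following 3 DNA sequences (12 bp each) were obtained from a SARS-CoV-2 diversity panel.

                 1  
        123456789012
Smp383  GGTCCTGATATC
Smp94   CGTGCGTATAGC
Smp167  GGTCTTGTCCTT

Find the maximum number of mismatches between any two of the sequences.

10

Pairwise Hamming distances:
  Smp383 vs Smp94: 5
  Smp383 vs Smp167: 5
  Smp94 vs Smp167: 10
The largest is 10, between Smp94 and Smp167.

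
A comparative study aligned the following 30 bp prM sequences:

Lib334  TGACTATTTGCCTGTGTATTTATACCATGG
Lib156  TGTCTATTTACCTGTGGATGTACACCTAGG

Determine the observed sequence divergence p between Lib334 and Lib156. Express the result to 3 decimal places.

0.233

Mismatches occur at site 3 (A/T), site 10 (G/A), site 17 (T/G), site 20 (T/G), site 23 (T/C), site 27 (A/T), site 28 (T/A).
There are 7 differences over 30 sites, so p = 7/30 = 0.233.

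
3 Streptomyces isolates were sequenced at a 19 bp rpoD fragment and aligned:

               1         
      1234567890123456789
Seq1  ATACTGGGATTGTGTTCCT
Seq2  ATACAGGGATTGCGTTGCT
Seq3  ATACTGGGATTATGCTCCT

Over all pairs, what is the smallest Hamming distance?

2

Pairwise Hamming distances:
  Seq1 vs Seq2: 3
  Seq1 vs Seq3: 2
  Seq2 vs Seq3: 5
The smallest is 2, between Seq1 and Seq3.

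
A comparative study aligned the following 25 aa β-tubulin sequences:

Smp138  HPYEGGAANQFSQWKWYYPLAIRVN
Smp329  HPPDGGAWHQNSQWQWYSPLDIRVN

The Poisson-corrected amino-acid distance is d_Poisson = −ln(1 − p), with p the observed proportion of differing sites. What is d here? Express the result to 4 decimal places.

0.3857

Differing sites — 3:Y/P; 4:E/D; 8:A/W; 9:N/H; 11:F/N; 15:K/Q; 18:Y/S; 21:A/D.
p = 8/25 = 0.320000.
d = −ln(1 − 0.320000) = −ln(0.680000) = 0.3857.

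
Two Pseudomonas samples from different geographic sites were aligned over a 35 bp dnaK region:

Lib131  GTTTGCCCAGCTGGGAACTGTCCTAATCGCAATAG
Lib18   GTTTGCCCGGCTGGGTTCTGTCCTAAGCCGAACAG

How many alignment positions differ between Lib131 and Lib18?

7

Mismatches occur at site 9 (A↔G), site 16 (A↔T), site 17 (A↔T), site 27 (T↔G), site 29 (G↔C), site 30 (C↔G), site 33 (T↔C).
That gives 7 mismatches out of 35 aligned sites, so the Hamming distance is 7.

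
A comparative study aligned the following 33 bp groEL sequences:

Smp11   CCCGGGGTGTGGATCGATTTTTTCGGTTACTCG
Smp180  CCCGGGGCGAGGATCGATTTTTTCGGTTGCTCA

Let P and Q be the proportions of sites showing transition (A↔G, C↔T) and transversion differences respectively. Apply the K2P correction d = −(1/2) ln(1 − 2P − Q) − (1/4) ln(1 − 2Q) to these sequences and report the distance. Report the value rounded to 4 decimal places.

0.1348

The sequences differ at positions 8 (T/C, transition), 10 (T/A, transversion), 29 (A/G, transition), 33 (G/A, transition).
Of the 4 differences, 3 transitions and 1 transversion over 33 sites: P = 3/33 = 0.090909, Q = 1/33 = 0.030303.
d = −0.5·ln(0.787879) − 0.25·ln(0.939394) = −0.5·(-0.238411) − 0.25·(-0.062520) = 0.1348.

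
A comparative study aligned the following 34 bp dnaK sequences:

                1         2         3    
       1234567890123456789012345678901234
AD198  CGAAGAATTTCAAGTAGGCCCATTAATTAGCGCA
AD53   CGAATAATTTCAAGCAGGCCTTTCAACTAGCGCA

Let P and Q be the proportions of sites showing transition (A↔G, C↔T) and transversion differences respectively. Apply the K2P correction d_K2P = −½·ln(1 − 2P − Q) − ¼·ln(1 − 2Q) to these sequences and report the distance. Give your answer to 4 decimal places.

0.2054

The sequences differ at positions 5 (G/T, transversion), 15 (T/C, transition), 21 (C/T, transition), 22 (A/T, transversion), 24 (T/C, transition), 27 (T/C, transition).
Of the 6 differences, 4 transitions and 2 transversions over 34 sites: P = 4/34 = 0.117647, Q = 2/34 = 0.058824.
d = −0.5·ln(0.705882) − 0.25·ln(0.882352) = −0.5·(-0.348307) − 0.25·(-0.125164) = 0.2054.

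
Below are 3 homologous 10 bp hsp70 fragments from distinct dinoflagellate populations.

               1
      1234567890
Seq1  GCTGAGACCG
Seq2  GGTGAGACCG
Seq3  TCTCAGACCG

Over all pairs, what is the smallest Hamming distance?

1

Pairwise Hamming distances:
  Seq1 vs Seq2: 1
  Seq1 vs Seq3: 2
  Seq2 vs Seq3: 3
The smallest is 1, between Seq1 and Seq2.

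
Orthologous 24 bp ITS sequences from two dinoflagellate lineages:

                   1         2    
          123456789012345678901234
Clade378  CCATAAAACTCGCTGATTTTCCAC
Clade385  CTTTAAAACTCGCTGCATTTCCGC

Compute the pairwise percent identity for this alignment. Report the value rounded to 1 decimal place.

79.2%

The sequences differ at positions 2 (C/T), 3 (A/T), 16 (A/C), 17 (T/A), 23 (A/G).
19 of the 24 sites match, so the percent identity is 19/24 × 100 = 79.2%.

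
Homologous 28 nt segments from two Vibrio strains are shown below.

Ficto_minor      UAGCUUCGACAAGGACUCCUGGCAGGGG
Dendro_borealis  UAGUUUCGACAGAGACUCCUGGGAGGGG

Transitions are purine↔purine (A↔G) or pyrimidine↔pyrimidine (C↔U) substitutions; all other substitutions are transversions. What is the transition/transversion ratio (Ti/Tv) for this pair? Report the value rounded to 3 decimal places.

The sequences differ at positions 4 (C/U, transition), 12 (A/G, transition), 13 (G/A, transition), 23 (C/G, transversion).
Of the 4 differences, 3 transitions and 1 transversion, so Ti/Tv = 3/1 = 3.000.

3.000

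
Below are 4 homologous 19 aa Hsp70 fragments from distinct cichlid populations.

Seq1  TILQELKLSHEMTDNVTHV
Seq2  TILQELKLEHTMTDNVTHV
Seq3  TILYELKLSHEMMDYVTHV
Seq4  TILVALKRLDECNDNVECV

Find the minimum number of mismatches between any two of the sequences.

Pairwise Hamming distances:
  Seq1 vs Seq2: 2
  Seq1 vs Seq3: 3
  Seq1 vs Seq4: 9
  Seq2 vs Seq3: 5
  Seq2 vs Seq4: 10
  Seq3 vs Seq4: 10
The smallest is 2, between Seq1 and Seq2.

2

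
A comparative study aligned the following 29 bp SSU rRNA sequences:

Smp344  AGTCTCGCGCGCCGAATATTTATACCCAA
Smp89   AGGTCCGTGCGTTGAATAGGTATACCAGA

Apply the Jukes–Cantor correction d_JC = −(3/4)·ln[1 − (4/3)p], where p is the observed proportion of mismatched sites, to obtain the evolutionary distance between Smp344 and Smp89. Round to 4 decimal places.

0.4618

Mismatches occur at site 3 (T↔G), site 4 (C↔T), site 5 (T↔C), site 8 (C↔T), site 12 (C↔T), site 13 (C↔T), site 19 (T↔G), site 20 (T↔G), site 27 (C↔A), site 28 (A↔G).
p = 10/29 = 0.344828.
d = −0.75 · ln(1 − (4/3)·0.344828) = −0.75 · ln(0.540229) = −0.75 · (-0.615762) = 0.4618.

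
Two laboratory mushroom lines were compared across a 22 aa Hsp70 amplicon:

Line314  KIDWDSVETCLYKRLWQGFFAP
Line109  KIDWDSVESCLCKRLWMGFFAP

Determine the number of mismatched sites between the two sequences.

3

Differing sites — 9:T/S; 12:Y/C; 17:Q/M.
That gives 3 mismatches out of 22 aligned sites, so the Hamming distance is 3.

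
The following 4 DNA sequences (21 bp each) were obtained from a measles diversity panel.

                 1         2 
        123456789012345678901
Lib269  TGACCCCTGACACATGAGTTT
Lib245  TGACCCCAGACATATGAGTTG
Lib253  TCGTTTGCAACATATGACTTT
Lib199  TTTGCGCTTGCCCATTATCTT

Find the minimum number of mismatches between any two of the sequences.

Pairwise Hamming distances:
  Lib269 vs Lib245: 3
  Lib269 vs Lib253: 10
  Lib269 vs Lib199: 10
  Lib245 vs Lib253: 10
  Lib245 vs Lib199: 13
  Lib253 vs Lib199: 14
The smallest is 3, between Lib269 and Lib245.

3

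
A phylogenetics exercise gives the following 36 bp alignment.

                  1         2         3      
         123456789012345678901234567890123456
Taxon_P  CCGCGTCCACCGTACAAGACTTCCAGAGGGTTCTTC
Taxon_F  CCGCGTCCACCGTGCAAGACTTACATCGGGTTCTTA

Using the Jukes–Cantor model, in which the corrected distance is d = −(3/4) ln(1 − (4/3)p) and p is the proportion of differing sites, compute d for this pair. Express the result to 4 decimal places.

Differing sites — 14:A/G; 23:C/A; 26:G/T; 27:A/C; 36:C/A.
p = 5/36 = 0.138889.
d = −0.75 · ln(1 − (4/3)·0.138889) = −0.75 · ln(0.814815) = −0.75 · (-0.204794) = 0.1536.

0.1536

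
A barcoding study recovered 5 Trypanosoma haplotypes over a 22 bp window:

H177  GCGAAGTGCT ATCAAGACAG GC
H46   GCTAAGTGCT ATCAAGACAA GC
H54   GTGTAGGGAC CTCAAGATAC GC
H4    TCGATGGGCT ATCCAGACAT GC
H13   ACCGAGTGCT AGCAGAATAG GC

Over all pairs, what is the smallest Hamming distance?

2

Pairwise Hamming distances:
  H177 vs H46: 2
  H177 vs H54: 8
  H177 vs H4: 5
  H177 vs H13: 7
  H46 vs H54: 9
  H46 vs H4: 6
  H46 vs H13: 8
  H54 vs H4: 10
  H54 vs H13: 12
  H4 vs H13: 11
The smallest is 2, between H177 and H46.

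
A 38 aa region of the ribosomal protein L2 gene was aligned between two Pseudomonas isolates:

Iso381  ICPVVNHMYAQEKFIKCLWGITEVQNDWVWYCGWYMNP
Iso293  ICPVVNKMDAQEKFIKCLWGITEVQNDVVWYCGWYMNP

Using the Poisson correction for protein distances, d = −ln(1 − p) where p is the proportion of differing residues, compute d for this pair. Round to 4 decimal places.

0.0822

The sequences differ at positions 7 (H/K), 9 (Y/D), 28 (W/V).
p = 3/38 = 0.078947.
d = −ln(1 − 0.078947) = −ln(0.921053) = 0.0822.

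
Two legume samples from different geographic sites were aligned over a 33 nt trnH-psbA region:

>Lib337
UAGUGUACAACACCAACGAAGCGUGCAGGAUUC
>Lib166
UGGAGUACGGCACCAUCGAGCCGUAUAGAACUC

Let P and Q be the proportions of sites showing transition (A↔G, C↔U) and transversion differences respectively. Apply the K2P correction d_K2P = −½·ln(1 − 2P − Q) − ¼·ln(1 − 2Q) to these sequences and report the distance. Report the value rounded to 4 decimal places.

The sequences differ at positions 2 (A/G, transition), 4 (U/A, transversion), 9 (A/G, transition), 10 (A/G, transition), 16 (A/U, transversion), 20 (A/G, transition), 21 (G/C, transversion), 25 (G/A, transition), 26 (C/U, transition), 29 (G/A, transition), 31 (U/C, transition).
Of the 11 differences, 8 transitions and 3 transversions over 33 sites: P = 8/33 = 0.242424, Q = 3/33 = 0.090909.
d = −0.5·ln(0.424243) − 0.25·ln(0.818182) = −0.5·(-0.857449) − 0.25·(-0.200670) = 0.4789.

0.4789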